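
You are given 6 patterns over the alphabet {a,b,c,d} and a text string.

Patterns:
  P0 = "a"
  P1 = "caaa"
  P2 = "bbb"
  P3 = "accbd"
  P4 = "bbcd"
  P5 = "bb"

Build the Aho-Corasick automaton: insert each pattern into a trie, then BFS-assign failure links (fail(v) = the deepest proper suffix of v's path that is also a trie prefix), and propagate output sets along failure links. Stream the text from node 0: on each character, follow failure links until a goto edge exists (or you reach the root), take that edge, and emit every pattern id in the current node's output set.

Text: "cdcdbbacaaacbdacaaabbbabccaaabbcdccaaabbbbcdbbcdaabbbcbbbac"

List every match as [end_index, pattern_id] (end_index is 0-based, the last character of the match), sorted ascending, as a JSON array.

Build:
Trie nodes:
  0='ε' goto a→1 b→6 c→2
  1='a' goto c→9  ←P0
  2='c' goto a→3
  3='ca' goto a→4
  4='caa' goto a→5
  5='caaa' goto ·  ←P1
  6='b' goto b→7
  7='bb' goto b→8 c→13  ←P5
  8='bbb' goto ·  ←P2
  9='ac' goto c→10
  10='acc' goto b→11
  11='accb' goto d→12
  12='accbd' goto ·  ←P3
  13='bbc' goto d→14
  14='bbcd' goto ·  ←P4

Failure links (BFS by depth):
  n1('a'): parent n0 fail=0; on 'a' 0 → fail=0;  out {0}∪∅={0}
  n2('c'): parent n0 fail=0; on 'c' 0 → fail=0;  out ∅∪∅=∅
  n6('b'): parent n0 fail=0; on 'b' 0 → fail=0;  out ∅∪∅=∅
  n3('ca'): parent n2 fail=0; on 'a' 0 → fail=1;  out ∅∪{0}={0}
  n7('bb'): parent n6 fail=0; on 'b' 0 → fail=6;  out {5}∪∅={5}
  n9('ac'): parent n1 fail=0; on 'c' 0 → fail=2;  out ∅∪∅=∅
  n4('caa'): parent n3 fail=1; on 'a' 1→0 → fail=1;  out ∅∪{0}={0}
  n8('bbb'): parent n7 fail=6; on 'b' 6 → fail=7;  out {2}∪{5}={2,5}
  n10('acc'): parent n9 fail=2; on 'c' 2→0 → fail=2;  out ∅∪∅=∅
  n13('bbc'): parent n7 fail=6; on 'c' 6→0 → fail=2;  out ∅∪∅=∅
  n5('caaa'): parent n4 fail=1; on 'a' 1→0 → fail=1;  out {1}∪{0}={0,1}
  n11('accb'): parent n10 fail=2; on 'b' 2→0 → fail=6;  out ∅∪∅=∅
  n14('bbcd'): parent n13 fail=2; on 'd' 2→0 → fail=0;  out {4}∪∅={4}
  n12('accbd'): parent n11 fail=6; on 'd' 6→0 → fail=0;  out {3}∪∅={3}

Scan:
[0] read 'c'  n0⇒n2
[1] read 'd'  n2⇒n0 (fail-walked)
[2] read 'c'  n0⇒n2
[3] read 'd'  n2⇒n0 (fail-walked)
[4] read 'b'  n0⇒n6
[5] read 'b'  n6⇒n7  emit P5@[4:5]
[6] read 'a'  n7⇒n1 (fail-walked)  emit P0@[6:6]
[7] read 'c'  n1⇒n9
[8] read 'a'  n9⇒n3 (fail-walked)  emit P0@[8:8]
[9] read 'a'  n3⇒n4  emit P0@[9:9]
[10] read 'a'  n4⇒n5  emit P0@[10:10],P1@[7:10]
[11] read 'c'  n5⇒n9 (fail-walked)
[12] read 'b'  n9⇒n6 (fail-walked)
[13] read 'd'  n6⇒n0 (fail-walked)
[14] read 'a'  n0⇒n1  emit P0@[14:14]
[15] read 'c'  n1⇒n9
[16] read 'a'  n9⇒n3 (fail-walked)  emit P0@[16:16]
[17] read 'a'  n3⇒n4  emit P0@[17:17]
[18] read 'a'  n4⇒n5  emit P0@[18:18],P1@[15:18]
[19] read 'b'  n5⇒n6 (fail-walked)
[20] read 'b'  n6⇒n7  emit P5@[19:20]
[21] read 'b'  n7⇒n8  emit P2@[19:21],P5@[20:21]
[22] read 'a'  n8⇒n1 (fail-walked)  emit P0@[22:22]
[23] read 'b'  n1⇒n6 (fail-walked)
[24] read 'c'  n6⇒n2 (fail-walked)
[25] read 'c'  n2⇒n2 (fail-walked)
[26] read 'a'  n2⇒n3  emit P0@[26:26]
[27] read 'a'  n3⇒n4  emit P0@[27:27]
[28] read 'a'  n4⇒n5  emit P0@[28:28],P1@[25:28]
[29] read 'b'  n5⇒n6 (fail-walked)
[30] read 'b'  n6⇒n7  emit P5@[29:30]
[31] read 'c'  n7⇒n13
[32] read 'd'  n13⇒n14  emit P4@[29:32]
[33] read 'c'  n14⇒n2 (fail-walked)
[34] read 'c'  n2⇒n2 (fail-walked)
[35] read 'a'  n2⇒n3  emit P0@[35:35]
[36] read 'a'  n3⇒n4  emit P0@[36:36]
[37] read 'a'  n4⇒n5  emit P0@[37:37],P1@[34:37]
[38] read 'b'  n5⇒n6 (fail-walked)
[39] read 'b'  n6⇒n7  emit P5@[38:39]
[40] read 'b'  n7⇒n8  emit P2@[38:40],P5@[39:40]
[41] read 'b'  n8⇒n8 (fail-walked)  emit P2@[39:41],P5@[40:41]
[42] read 'c'  n8⇒n13 (fail-walked)
[43] read 'd'  n13⇒n14  emit P4@[40:43]
[44] read 'b'  n14⇒n6 (fail-walked)
[45] read 'b'  n6⇒n7  emit P5@[44:45]
[46] read 'c'  n7⇒n13
[47] read 'd'  n13⇒n14  emit P4@[44:47]
[48] read 'a'  n14⇒n1 (fail-walked)  emit P0@[48:48]
[49] read 'a'  n1⇒n1 (fail-walked)  emit P0@[49:49]
[50] read 'b'  n1⇒n6 (fail-walked)
[51] read 'b'  n6⇒n7  emit P5@[50:51]
[52] read 'b'  n7⇒n8  emit P2@[50:52],P5@[51:52]
[53] read 'c'  n8⇒n13 (fail-walked)
[54] read 'b'  n13⇒n6 (fail-walked)
[55] read 'b'  n6⇒n7  emit P5@[54:55]
[56] read 'b'  n7⇒n8  emit P2@[54:56],P5@[55:56]
[57] read 'a'  n8⇒n1 (fail-walked)  emit P0@[57:57]
[58] read 'c'  n1⇒n9

Result: [[5,5],[6,0],[8,0],[9,0],[10,0],[10,1],[14,0],[16,0],[17,0],[18,0],[18,1],[20,5],[21,2],[21,5],[22,0],[26,0],[27,0],[28,0],[28,1],[30,5],[32,4],[35,0],[36,0],[37,0],[37,1],[39,5],[40,2],[40,5],[41,2],[41,5],[43,4],[45,5],[47,4],[48,0],[49,0],[51,5],[52,2],[52,5],[55,5],[56,2],[56,5],[57,0]]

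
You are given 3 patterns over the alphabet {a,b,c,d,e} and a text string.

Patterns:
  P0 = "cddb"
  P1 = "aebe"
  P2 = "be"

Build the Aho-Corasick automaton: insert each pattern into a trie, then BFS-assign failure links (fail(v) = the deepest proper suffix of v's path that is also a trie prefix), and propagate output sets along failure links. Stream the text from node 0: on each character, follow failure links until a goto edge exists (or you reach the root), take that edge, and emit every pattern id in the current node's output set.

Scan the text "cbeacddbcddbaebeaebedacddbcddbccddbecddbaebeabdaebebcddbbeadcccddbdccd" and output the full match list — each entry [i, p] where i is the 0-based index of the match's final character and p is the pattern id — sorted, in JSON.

Build:
Trie (insert patterns):
  n0 'ε': a→5 b→9 c→1
  n1 'c': d→2
  n2 'cd': d→3
  n3 'cdd': b→4
  n4 'cddb': ·  ←P0
  n5 'a': e→6
  n6 'ae': b→7
  n7 'aeb': e→8
  n8 'aebe': ·  ←P1
  n9 'b': e→10
  n10 'be': ·  ←P2

Failure links (BFS by depth):
  n1('c'): parent n0 fail=0; on 'c' 0 → fail=0;  out ∅∪∅=∅
  n5('a'): parent n0 fail=0; on 'a' 0 → fail=0;  out ∅∪∅=∅
  n9('b'): parent n0 fail=0; on 'b' 0 → fail=0;  out ∅∪∅=∅
  n2('cd'): parent n1 fail=0; on 'd' 0 → fail=0;  out ∅∪∅=∅
  n6('ae'): parent n5 fail=0; on 'e' 0 → fail=0;  out ∅∪∅=∅
  n10('be'): parent n9 fail=0; on 'e' 0 → fail=0;  out {2}∪∅={2}
  n3('cdd'): parent n2 fail=0; on 'd' 0 → fail=0;  out ∅∪∅=∅
  n7('aeb'): parent n6 fail=0; on 'b' 0 → fail=9;  out ∅∪∅=∅
  n4('cddb'): parent n3 fail=0; on 'b' 0 → fail=9;  out {0}∪∅={0}
  n8('aebe'): parent n7 fail=9; on 'e' 9 → fail=10;  out {1}∪{2}={1,2}

Text stream:
i=0 'c': node 0→1
i=1 'b': node 1→9 ·f
i=2 'e': node 9→10  → match P2@[1:2]
i=3 'a': node 10→5 ·f
i=4 'c': node 5→1 ·f
i=5 'd': node 1→2
i=6 'd': node 2→3
i=7 'b': node 3→4  → match P0@[4:7]
i=8 'c': node 4→1 ·f
i=9 'd': node 1→2
i=10 'd': node 2→3
i=11 'b': node 3→4  → match P0@[8:11]
i=12 'a': node 4→5 ·f
i=13 'e': node 5→6
i=14 'b': node 6→7
i=15 'e': node 7→8  → match P1@[12:15],P2@[14:15]
i=16 'a': node 8→5 ·f
i=17 'e': node 5→6
i=18 'b': node 6→7
i=19 'e': node 7→8  → match P1@[16:19],P2@[18:19]
i=20 'd': node 8→0 ·f
i=21 'a': node 0→5
i=22 'c': node 5→1 ·f
i=23 'd': node 1→2
i=24 'd': node 2→3
i=25 'b': node 3→4  → match P0@[22:25]
i=26 'c': node 4→1 ·f
i=27 'd': node 1→2
i=28 'd': node 2→3
i=29 'b': node 3→4  → match P0@[26:29]
i=30 'c': node 4→1 ·f
i=31 'c': node 1→1 ·f
i=32 'd': node 1→2
i=33 'd': node 2→3
i=34 'b': node 3→4  → match P0@[31:34]
i=35 'e': node 4→10 ·f  → match P2@[34:35]
i=36 'c': node 10→1 ·f
i=37 'd': node 1→2
i=38 'd': node 2→3
i=39 'b': node 3→4  → match P0@[36:39]
i=40 'a': node 4→5 ·f
i=41 'e': node 5→6
i=42 'b': node 6→7
i=43 'e': node 7→8  → match P1@[40:43],P2@[42:43]
i=44 'a': node 8→5 ·f
i=45 'b': node 5→9 ·f
i=46 'd': node 9→0 ·f
i=47 'a': node 0→5
i=48 'e': node 5→6
i=49 'b': node 6→7
i=50 'e': node 7→8  → match P1@[47:50],P2@[49:50]
i=51 'b': node 8→9 ·f
i=52 'c': node 9→1 ·f
i=53 'd': node 1→2
i=54 'd': node 2→3
i=55 'b': node 3→4  → match P0@[52:55]
i=56 'b': node 4→9 ·f
i=57 'e': node 9→10  → match P2@[56:57]
i=58 'a': node 10→5 ·f
i=59 'd': node 5→0 ·f
i=60 'c': node 0→1
i=61 'c': node 1→1 ·f
i=62 'c': node 1→1 ·f
i=63 'd': node 1→2
i=64 'd': node 2→3
i=65 'b': node 3→4  → match P0@[62:65]
i=66 'd': node 4→0 ·f
i=67 'c': node 0→1
i=68 'c': node 1→1 ·f
i=69 'd': node 1→2

Matches: [[2,2],[7,0],[11,0],[15,1],[15,2],[19,1],[19,2],[25,0],[29,0],[34,0],[35,2],[39,0],[43,1],[43,2],[50,1],[50,2],[55,0],[57,2],[65,0]]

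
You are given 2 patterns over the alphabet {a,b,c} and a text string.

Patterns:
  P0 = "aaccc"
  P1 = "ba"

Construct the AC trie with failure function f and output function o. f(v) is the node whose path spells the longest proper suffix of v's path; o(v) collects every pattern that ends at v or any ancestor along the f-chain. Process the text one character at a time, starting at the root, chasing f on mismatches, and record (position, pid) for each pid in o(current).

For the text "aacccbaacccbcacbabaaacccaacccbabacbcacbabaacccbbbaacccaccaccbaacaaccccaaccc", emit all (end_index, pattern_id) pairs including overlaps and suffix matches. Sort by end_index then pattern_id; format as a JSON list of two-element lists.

Construct AC machine:
Trie nodes:
  n0 'ε': a→1 b→6
  n1 'a': a→2
  n2 'aa': c→3
  n3 'aac': c→4
  n4 'aacc': c→5
  n5 'aaccc': ·  [P0 ends]
  n6 'b': a→7
  n7 'ba': ·  [P1 ends]

BFS fail/out derivation:
  fail(1) 'a': from fail(0)=0 chase 'a': 0 ⇒ 0;  out=∅∪out(0)=∅
  fail(6) 'b': from fail(0)=0 chase 'b': 0 ⇒ 0;  out=∅∪out(0)=∅
  fail(2) 'aa': from fail(1)=0 chase 'a': 0 ⇒ 1;  out=∅∪out(1)=∅
  fail(7) 'ba': from fail(6)=0 chase 'a': 0 ⇒ 1;  out={1}∪out(1)={1}
  fail(3) 'aac': from fail(2)=1 chase 'c': 1→0 ⇒ 0;  out=∅∪out(0)=∅
  fail(4) 'aacc': from fail(3)=0 chase 'c': 0 ⇒ 0;  out=∅∪out(0)=∅
  fail(5) 'aaccc': from fail(4)=0 chase 'c': 0 ⇒ 0;  out={0}∪out(0)={0}

Scan:
i=0 'a': node 0→1
i=1 'a': node 1→2
i=2 'c': node 2→3
i=3 'c': node 3→4
i=4 'c': node 4→5  emit P0@[0:4]
i=5 'b': node 5→6 (fail-walked)
i=6 'a': node 6→7  emit P1@[5:6]
i=7 'a': node 7→2 (fail-walked)
i=8 'c': node 2→3
i=9 'c': node 3→4
i=10 'c': node 4→5  emit P0@[6:10]
i=11 'b': node 5→6 (fail-walked)
i=12 'c': node 6→0 (fail-walked)
i=13 'a': node 0→1
i=14 'c': node 1→0 (fail-walked)
i=15 'b': node 0→6
i=16 'a': node 6→7  emit P1@[15:16]
i=17 'b': node 7→6 (fail-walked)
i=18 'a': node 6→7  emit P1@[17:18]
i=19 'a': node 7→2 (fail-walked)
i=20 'a': node 2→2 (fail-walked)
i=21 'c': node 2→3
i=22 'c': node 3→4
i=23 'c': node 4→5  emit P0@[19:23]
i=24 'a': node 5→1 (fail-walked)
i=25 'a': node 1→2
i=26 'c': node 2→3
i=27 'c': node 3→4
i=28 'c': node 4→5  emit P0@[24:28]
i=29 'b': node 5→6 (fail-walked)
i=30 'a': node 6→7  emit P1@[29:30]
i=31 'b': node 7→6 (fail-walked)
i=32 'a': node 6→7  emit P1@[31:32]
i=33 'c': node 7→0 (fail-walked)
i=34 'b': node 0→6
i=35 'c': node 6→0 (fail-walked)
i=36 'a': node 0→1
i=37 'c': node 1→0 (fail-walked)
i=38 'b': node 0→6
i=39 'a': node 6→7  emit P1@[38:39]
i=40 'b': node 7→6 (fail-walked)
i=41 'a': node 6→7  emit P1@[40:41]
i=42 'a': node 7→2 (fail-walked)
i=43 'c': node 2→3
i=44 'c': node 3→4
i=45 'c': node 4→5  emit P0@[41:45]
i=46 'b': node 5→6 (fail-walked)
i=47 'b': node 6→6 (fail-walked)
i=48 'b': node 6→6 (fail-walked)
i=49 'a': node 6→7  emit P1@[48:49]
i=50 'a': node 7→2 (fail-walked)
i=51 'c': node 2→3
i=52 'c': node 3→4
i=53 'c': node 4→5  emit P0@[49:53]
i=54 'a': node 5→1 (fail-walked)
i=55 'c': node 1→0 (fail-walked)
i=56 'c': node 0→0
i=57 'a': node 0→1
i=58 'c': node 1→0 (fail-walked)
i=59 'c': node 0→0
i=60 'b': node 0→6
i=61 'a': node 6→7  emit P1@[60:61]
i=62 'a': node 7→2 (fail-walked)
i=63 'c': node 2→3
i=64 'a': node 3→1 (fail-walked)
i=65 'a': node 1→2
i=66 'c': node 2→3
i=67 'c': node 3→4
i=68 'c': node 4→5  emit P0@[64:68]
i=69 'c': node 5→0 (fail-walked)
i=70 'a': node 0→1
i=71 'a': node 1→2
i=72 'c': node 2→3
i=73 'c': node 3→4
i=74 'c': node 4→5  emit P0@[70:74]

Matches: [[4,0],[6,1],[10,0],[16,1],[18,1],[23,0],[28,0],[30,1],[32,1],[39,1],[41,1],[45,0],[49,1],[53,0],[61,1],[68,0],[74,0]]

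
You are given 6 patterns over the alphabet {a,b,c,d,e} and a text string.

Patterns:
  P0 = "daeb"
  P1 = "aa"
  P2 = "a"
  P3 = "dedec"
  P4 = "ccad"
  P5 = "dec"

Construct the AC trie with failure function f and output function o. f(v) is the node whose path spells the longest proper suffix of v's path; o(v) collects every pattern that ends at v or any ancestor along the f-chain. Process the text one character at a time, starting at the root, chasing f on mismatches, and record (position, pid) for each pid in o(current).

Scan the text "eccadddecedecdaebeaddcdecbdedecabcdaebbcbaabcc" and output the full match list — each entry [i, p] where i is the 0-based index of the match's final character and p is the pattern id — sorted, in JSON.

Build:
Trie (insert patterns):
  0='ε' goto a→5 c→11 d→1
  1='d' goto a→2 e→7
  2='da' goto e→3
  3='dae' goto b→4
  4='daeb' goto ·  [P0 ends]
  5='a' goto a→6  [P2 ends]
  6='aa' goto ·  [P1 ends]
  7='de' goto c→15 d→8
  8='ded' goto e→9
  9='dede' goto c→10
  10='dedec' goto ·  [P3 ends]
  11='c' goto c→12
  12='cc' goto a→13
  13='cca' goto d→14
  14='ccad' goto ·  [P4 ends]
  15='dec' goto ·  [P5 ends]

BFS fail/out derivation:
  fail(1) 'd': from fail(0)=0 chase 'd': 0 ⇒ 0;  out=∅∪out(0)=∅
  fail(5) 'a': from fail(0)=0 chase 'a': 0 ⇒ 0;  out={2}∪out(0)={2}
  fail(11) 'c': from fail(0)=0 chase 'c': 0 ⇒ 0;  out=∅∪out(0)=∅
  fail(2) 'da': from fail(1)=0 chase 'a': 0 ⇒ 5;  out=∅∪out(5)={2}
  fail(6) 'aa': from fail(5)=0 chase 'a': 0 ⇒ 5;  out={1}∪out(5)={1,2}
  fail(7) 'de': from fail(1)=0 chase 'e': 0 ⇒ 0;  out=∅∪out(0)=∅
  fail(12) 'cc': from fail(11)=0 chase 'c': 0 ⇒ 11;  out=∅∪out(11)=∅
  fail(3) 'dae': from fail(2)=5 chase 'e': 5→0 ⇒ 0;  out=∅∪out(0)=∅
  fail(8) 'ded': from fail(7)=0 chase 'd': 0 ⇒ 1;  out=∅∪out(1)=∅
  fail(13) 'cca': from fail(12)=11 chase 'a': 11→0 ⇒ 5;  out=∅∪out(5)={2}
  fail(15) 'dec': from fail(7)=0 chase 'c': 0 ⇒ 11;  out={5}∪out(11)={5}
  fail(4) 'daeb': from fail(3)=0 chase 'b': 0 ⇒ 0;  out={0}∪out(0)={0}
  fail(9) 'dede': from fail(8)=1 chase 'e': 1 ⇒ 7;  out=∅∪out(7)=∅
  fail(14) 'ccad': from fail(13)=5 chase 'd': 5→0 ⇒ 1;  out={4}∪out(1)={4}
  fail(10) 'dedec': from fail(9)=7 chase 'c': 7 ⇒ 15;  out={3}∪out(15)={3,5}

Scan:
pos 0 'e': at 0
pos 1 'c': at 11
pos 2 'c': at 12
pos 3 'a': at 13  emit P2@[3:3]
pos 4 'd': at 14  emit P4@[1:4]
pos 5 'd': at 1 (via fail)
pos 6 'd': at 1 (via fail)
pos 7 'e': at 7
pos 8 'c': at 15  emit P5@[6:8]
pos 9 'e': at 0 (via fail)
pos 10 'd': at 1
pos 11 'e': at 7
pos 12 'c': at 15  emit P5@[10:12]
pos 13 'd': at 1 (via fail)
pos 14 'a': at 2  emit P2@[14:14]
pos 15 'e': at 3
pos 16 'b': at 4  emit P0@[13:16]
pos 17 'e': at 0 (via fail)
pos 18 'a': at 5  emit P2@[18:18]
pos 19 'd': at 1 (via fail)
pos 20 'd': at 1 (via fail)
pos 21 'c': at 11 (via fail)
pos 22 'd': at 1 (via fail)
pos 23 'e': at 7
pos 24 'c': at 15  emit P5@[22:24]
pos 25 'b': at 0 (via fail)
pos 26 'd': at 1
pos 27 'e': at 7
pos 28 'd': at 8
pos 29 'e': at 9
pos 30 'c': at 10  emit P3@[26:30],P5@[28:30]
pos 31 'a': at 5 (via fail)  emit P2@[31:31]
pos 32 'b': at 0 (via fail)
pos 33 'c': at 11
pos 34 'd': at 1 (via fail)
pos 35 'a': at 2  emit P2@[35:35]
pos 36 'e': at 3
pos 37 'b': at 4  emit P0@[34:37]
pos 38 'b': at 0 (via fail)
pos 39 'c': at 11
pos 40 'b': at 0 (via fail)
pos 41 'a': at 5  emit P2@[41:41]
pos 42 'a': at 6  emit P1@[41:42],P2@[42:42]
pos 43 'b': at 0 (via fail)
pos 44 'c': at 11
pos 45 'c': at 12

Matches: [[3,2],[4,4],[8,5],[12,5],[14,2],[16,0],[18,2],[24,5],[30,3],[30,5],[31,2],[35,2],[37,0],[41,2],[42,1],[42,2]]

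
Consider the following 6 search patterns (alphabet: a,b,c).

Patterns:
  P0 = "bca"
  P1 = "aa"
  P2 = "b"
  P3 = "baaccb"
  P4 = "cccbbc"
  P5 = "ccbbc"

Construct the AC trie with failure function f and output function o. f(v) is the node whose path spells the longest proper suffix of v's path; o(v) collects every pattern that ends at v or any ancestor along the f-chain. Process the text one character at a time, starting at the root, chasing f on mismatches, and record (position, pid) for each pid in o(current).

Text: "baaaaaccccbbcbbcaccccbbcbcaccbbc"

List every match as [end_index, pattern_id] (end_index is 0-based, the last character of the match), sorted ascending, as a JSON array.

Construct AC machine:
Trie (insert patterns):
  0='ε' goto a→4 b→1 c→11
  1='b' goto a→6 c→2  ←P2
  2='bc' goto a→3
  3='bca' goto ·  ←P0
  4='a' goto a→5
  5='aa' goto ·  ←P1
  6='ba' goto a→7
  7='baa' goto c→8
  8='baac' goto c→9
  9='baacc' goto b→10
  10='baaccb' goto ·  ←P3
  11='c' goto c→12
  12='cc' goto b→17 c→13
  13='ccc' goto b→14
  14='cccb' goto b→15
  15='cccbb' goto c→16
  16='cccbbc' goto ·  ←P4
  17='ccb' goto b→18
  18='ccbb' goto c→19
  19='ccbbc' goto ·  ←P5

Failure links (BFS by depth):
  fail(1) 'b': from fail(0)=0 chase 'b': 0 ⇒ 0;  out={2}∪out(0)={2}
  fail(4) 'a': from fail(0)=0 chase 'a': 0 ⇒ 0;  out=∅∪out(0)=∅
  fail(11) 'c': from fail(0)=0 chase 'c': 0 ⇒ 0;  out=∅∪out(0)=∅
  fail(2) 'bc': from fail(1)=0 chase 'c': 0 ⇒ 11;  out=∅∪out(11)=∅
  fail(5) 'aa': from fail(4)=0 chase 'a': 0 ⇒ 4;  out={1}∪out(4)={1}
  fail(6) 'ba': from fail(1)=0 chase 'a': 0 ⇒ 4;  out=∅∪out(4)=∅
  fail(12) 'cc': from fail(11)=0 chase 'c': 0 ⇒ 11;  out=∅∪out(11)=∅
  fail(3) 'bca': from fail(2)=11 chase 'a': 11→0 ⇒ 4;  out={0}∪out(4)={0}
  fail(7) 'baa': from fail(6)=4 chase 'a': 4 ⇒ 5;  out=∅∪out(5)={1}
  fail(13) 'ccc': from fail(12)=11 chase 'c': 11 ⇒ 12;  out=∅∪out(12)=∅
  fail(17) 'ccb': from fail(12)=11 chase 'b': 11→0 ⇒ 1;  out=∅∪out(1)={2}
  fail(8) 'baac': from fail(7)=5 chase 'c': 5→4→0 ⇒ 11;  out=∅∪out(11)=∅
  fail(14) 'cccb': from fail(13)=12 chase 'b': 12 ⇒ 17;  out=∅∪out(17)={2}
  fail(18) 'ccbb': from fail(17)=1 chase 'b': 1→0 ⇒ 1;  out=∅∪out(1)={2}
  fail(9) 'baacc': from fail(8)=11 chase 'c': 11 ⇒ 12;  out=∅∪out(12)=∅
  fail(15) 'cccbb': from fail(14)=17 chase 'b': 17 ⇒ 18;  out=∅∪out(18)={2}
  fail(19) 'ccbbc': from fail(18)=1 chase 'c': 1 ⇒ 2;  out={5}∪out(2)={5}
  fail(10) 'baaccb': from fail(9)=12 chase 'b': 12 ⇒ 17;  out={3}∪out(17)={2,3}
  fail(16) 'cccbbc': from fail(15)=18 chase 'c': 18 ⇒ 19;  out={4}∪out(19)={4,5}

Scan:
pos 0 'b': at 1  ** P2@[0:0]
pos 1 'a': at 6
pos 2 'a': at 7  ** P1@[1:2]
pos 3 'a': at 5 ·f  ** P1@[2:3]
pos 4 'a': at 5 ·f  ** P1@[3:4]
pos 5 'a': at 5 ·f  ** P1@[4:5]
pos 6 'c': at 11 ·f
pos 7 'c': at 12
pos 8 'c': at 13
pos 9 'c': at 13 ·f
pos 10 'b': at 14  ** P2@[10:10]
pos 11 'b': at 15  ** P2@[11:11]
pos 12 'c': at 16  ** P4@[7:12],P5@[8:12]
pos 13 'b': at 1 ·f  ** P2@[13:13]
pos 14 'b': at 1 ·f  ** P2@[14:14]
pos 15 'c': at 2
pos 16 'a': at 3  ** P0@[14:16]
pos 17 'c': at 11 ·f
pos 18 'c': at 12
pos 19 'c': at 13
pos 20 'c': at 13 ·f
pos 21 'b': at 14  ** P2@[21:21]
pos 22 'b': at 15  ** P2@[22:22]
pos 23 'c': at 16  ** P4@[18:23],P5@[19:23]
pos 24 'b': at 1 ·f  ** P2@[24:24]
pos 25 'c': at 2
pos 26 'a': at 3  ** P0@[24:26]
pos 27 'c': at 11 ·f
pos 28 'c': at 12
pos 29 'b': at 17  ** P2@[29:29]
pos 30 'b': at 18  ** P2@[30:30]
pos 31 'c': at 19  ** P5@[27:31]

All matches (sorted): [[0,2],[2,1],[3,1],[4,1],[5,1],[10,2],[11,2],[12,4],[12,5],[13,2],[14,2],[16,0],[21,2],[22,2],[23,4],[23,5],[24,2],[26,0],[29,2],[30,2],[31,5]]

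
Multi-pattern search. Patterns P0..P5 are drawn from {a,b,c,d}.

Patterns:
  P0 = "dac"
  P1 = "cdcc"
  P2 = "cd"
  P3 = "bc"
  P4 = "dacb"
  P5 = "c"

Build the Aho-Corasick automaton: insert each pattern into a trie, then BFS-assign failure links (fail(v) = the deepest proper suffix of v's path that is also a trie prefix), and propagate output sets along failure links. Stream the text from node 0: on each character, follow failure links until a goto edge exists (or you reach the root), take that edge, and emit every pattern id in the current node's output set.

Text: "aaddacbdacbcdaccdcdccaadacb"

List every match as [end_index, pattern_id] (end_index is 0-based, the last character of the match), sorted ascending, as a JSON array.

Construct AC machine:
Trie nodes:
  0='ε' goto b→8 c→4 d→1
  1='d' goto a→2
  2='da' goto c→3
  3='dac' goto b→10  [P0 ends]
  4='c' goto d→5  [P5 ends]
  5='cd' goto c→6  [P2 ends]
  6='cdc' goto c→7
  7='cdcc' goto ·  [P1 ends]
  8='b' goto c→9
  9='bc' goto ·  [P3 ends]
  10='dacb' goto ·  [P4 ends]

Failure links (BFS by depth):
  fail(1) 'd': from fail(0)=0 chase 'd': 0 ⇒ 0;  out=∅∪out(0)=∅
  fail(4) 'c': from fail(0)=0 chase 'c': 0 ⇒ 0;  out={5}∪out(0)={5}
  fail(8) 'b': from fail(0)=0 chase 'b': 0 ⇒ 0;  out=∅∪out(0)=∅
  fail(2) 'da': from fail(1)=0 chase 'a': 0 ⇒ 0;  out=∅∪out(0)=∅
  fail(5) 'cd': from fail(4)=0 chase 'd': 0 ⇒ 1;  out={2}∪out(1)={2}
  fail(9) 'bc': from fail(8)=0 chase 'c': 0 ⇒ 4;  out={3}∪out(4)={3,5}
  fail(3) 'dac': from fail(2)=0 chase 'c': 0 ⇒ 4;  out={0}∪out(4)={0,5}
  fail(6) 'cdc': from fail(5)=1 chase 'c': 1→0 ⇒ 4;  out=∅∪out(4)={5}
  fail(7) 'cdcc': from fail(6)=4 chase 'c': 4→0 ⇒ 4;  out={1}∪out(4)={1,5}
  fail(10) 'dacb': from fail(3)=4 chase 'b': 4→0 ⇒ 8;  out={4}∪out(8)={4}

Text stream:
i=0 'a': node 0→0
i=1 'a': node 0→0
i=2 'd': node 0→1
i=3 'd': node 1→1 (fail-walked)
i=4 'a': node 1→2
i=5 'c': node 2→3  → match P0@[3:5],P5@[5:5]
i=6 'b': node 3→10  → match P4@[3:6]
i=7 'd': node 10→1 (fail-walked)
i=8 'a': node 1→2
i=9 'c': node 2→3  → match P0@[7:9],P5@[9:9]
i=10 'b': node 3→10  → match P4@[7:10]
i=11 'c': node 10→9 (fail-walked)  → match P3@[10:11],P5@[11:11]
i=12 'd': node 9→5 (fail-walked)  → match P2@[11:12]
i=13 'a': node 5→2 (fail-walked)
i=14 'c': node 2→3  → match P0@[12:14],P5@[14:14]
i=15 'c': node 3→4 (fail-walked)  → match P5@[15:15]
i=16 'd': node 4→5  → match P2@[15:16]
i=17 'c': node 5→6  → match P5@[17:17]
i=18 'd': node 6→5 (fail-walked)  → match P2@[17:18]
i=19 'c': node 5→6  → match P5@[19:19]
i=20 'c': node 6→7  → match P1@[17:20],P5@[20:20]
i=21 'a': node 7→0 (fail-walked)
i=22 'a': node 0→0
i=23 'd': node 0→1
i=24 'a': node 1→2
i=25 'c': node 2→3  → match P0@[23:25],P5@[25:25]
i=26 'b': node 3→10  → match P4@[23:26]

All matches (sorted): [[5,0],[5,5],[6,4],[9,0],[9,5],[10,4],[11,3],[11,5],[12,2],[14,0],[14,5],[15,5],[16,2],[17,5],[18,2],[19,5],[20,1],[20,5],[25,0],[25,5],[26,4]]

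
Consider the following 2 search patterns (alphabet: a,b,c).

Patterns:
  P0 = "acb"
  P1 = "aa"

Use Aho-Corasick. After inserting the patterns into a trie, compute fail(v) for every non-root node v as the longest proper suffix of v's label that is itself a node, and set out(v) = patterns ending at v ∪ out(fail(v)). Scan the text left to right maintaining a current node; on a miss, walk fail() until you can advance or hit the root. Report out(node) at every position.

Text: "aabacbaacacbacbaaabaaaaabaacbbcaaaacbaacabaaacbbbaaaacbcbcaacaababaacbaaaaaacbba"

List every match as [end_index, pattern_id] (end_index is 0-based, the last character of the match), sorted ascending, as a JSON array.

Construct AC machine:
Trie (insert patterns):
  0='ε' goto a→1
  1='a' goto a→4 c→2
  2='ac' goto b→3
  3='acb' goto ·  ←P0
  4='aa' goto ·  ←P1

BFS fail/out derivation:
  fail(1) 'a': from fail(0)=0 chase 'a': 0 ⇒ 0;  out=∅∪out(0)=∅
  fail(2) 'ac': from fail(1)=0 chase 'c': 0 ⇒ 0;  out=∅∪out(0)=∅
  fail(4) 'aa': from fail(1)=0 chase 'a': 0 ⇒ 1;  out={1}∪out(1)={1}
  fail(3) 'acb': from fail(2)=0 chase 'b': 0 ⇒ 0;  out={0}∪out(0)={0}

Text stream:
pos 0 'a': at 1
pos 1 'a': at 4  emit P1@[0:1]
pos 2 'b': at 0 ·f
pos 3 'a': at 1
pos 4 'c': at 2
pos 5 'b': at 3  emit P0@[3:5]
pos 6 'a': at 1 ·f
pos 7 'a': at 4  emit P1@[6:7]
pos 8 'c': at 2 ·f
pos 9 'a': at 1 ·f
pos 10 'c': at 2
pos 11 'b': at 3  emit P0@[9:11]
pos 12 'a': at 1 ·f
pos 13 'c': at 2
pos 14 'b': at 3  emit P0@[12:14]
pos 15 'a': at 1 ·f
pos 16 'a': at 4  emit P1@[15:16]
pos 17 'a': at 4 ·f  emit P1@[16:17]
pos 18 'b': at 0 ·f
pos 19 'a': at 1
pos 20 'a': at 4  emit P1@[19:20]
pos 21 'a': at 4 ·f  emit P1@[20:21]
pos 22 'a': at 4 ·f  emit P1@[21:22]
pos 23 'a': at 4 ·f  emit P1@[22:23]
pos 24 'b': at 0 ·f
pos 25 'a': at 1
pos 26 'a': at 4  emit P1@[25:26]
pos 27 'c': at 2 ·f
pos 28 'b': at 3  emit P0@[26:28]
pos 29 'b': at 0 ·f
pos 30 'c': at 0
pos 31 'a': at 1
pos 32 'a': at 4  emit P1@[31:32]
pos 33 'a': at 4 ·f  emit P1@[32:33]
pos 34 'a': at 4 ·f  emit P1@[33:34]
pos 35 'c': at 2 ·f
pos 36 'b': at 3  emit P0@[34:36]
pos 37 'a': at 1 ·f
pos 38 'a': at 4  emit P1@[37:38]
pos 39 'c': at 2 ·f
pos 40 'a': at 1 ·f
pos 41 'b': at 0 ·f
pos 42 'a': at 1
pos 43 'a': at 4  emit P1@[42:43]
pos 44 'a': at 4 ·f  emit P1@[43:44]
pos 45 'c': at 2 ·f
pos 46 'b': at 3  emit P0@[44:46]
pos 47 'b': at 0 ·f
pos 48 'b': at 0
pos 49 'a': at 1
pos 50 'a': at 4  emit P1@[49:50]
pos 51 'a': at 4 ·f  emit P1@[50:51]
pos 52 'a': at 4 ·f  emit P1@[51:52]
pos 53 'c': at 2 ·f
pos 54 'b': at 3  emit P0@[52:54]
pos 55 'c': at 0 ·f
pos 56 'b': at 0
pos 57 'c': at 0
pos 58 'a': at 1
pos 59 'a': at 4  emit P1@[58:59]
pos 60 'c': at 2 ·f
pos 61 'a': at 1 ·f
pos 62 'a': at 4  emit P1@[61:62]
pos 63 'b': at 0 ·f
pos 64 'a': at 1
pos 65 'b': at 0 ·f
pos 66 'a': at 1
pos 67 'a': at 4  emit P1@[66:67]
pos 68 'c': at 2 ·f
pos 69 'b': at 3  emit P0@[67:69]
pos 70 'a': at 1 ·f
pos 71 'a': at 4  emit P1@[70:71]
pos 72 'a': at 4 ·f  emit P1@[71:72]
pos 73 'a': at 4 ·f  emit P1@[72:73]
pos 74 'a': at 4 ·f  emit P1@[73:74]
pos 75 'a': at 4 ·f  emit P1@[74:75]
pos 76 'c': at 2 ·f
pos 77 'b': at 3  emit P0@[75:77]
pos 78 'b': at 0 ·f
pos 79 'a': at 1

Result: [[1,1],[5,0],[7,1],[11,0],[14,0],[16,1],[17,1],[20,1],[21,1],[22,1],[23,1],[26,1],[28,0],[32,1],[33,1],[34,1],[36,0],[38,1],[43,1],[44,1],[46,0],[50,1],[51,1],[52,1],[54,0],[59,1],[62,1],[67,1],[69,0],[71,1],[72,1],[73,1],[74,1],[75,1],[77,0]]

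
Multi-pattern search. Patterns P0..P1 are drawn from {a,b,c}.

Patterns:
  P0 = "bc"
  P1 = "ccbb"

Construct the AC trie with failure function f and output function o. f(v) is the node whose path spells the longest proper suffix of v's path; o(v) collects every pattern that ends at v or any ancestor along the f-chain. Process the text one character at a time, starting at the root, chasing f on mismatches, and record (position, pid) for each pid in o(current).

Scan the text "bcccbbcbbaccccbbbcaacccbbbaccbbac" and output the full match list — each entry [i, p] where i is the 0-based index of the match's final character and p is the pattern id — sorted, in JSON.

Build automaton:
Trie nodes:
  0='ε' goto b→1 c→3
  1='b' goto c→2
  2='bc' goto ·  ←P0
  3='c' goto c→4
  4='cc' goto b→5
  5='ccb' goto b→6
  6='ccbb' goto ·  ←P1

Failure links (BFS by depth):
  fail(1) 'b': from fail(0)=0 chase 'b': 0 ⇒ 0;  out=∅∪out(0)=∅
  fail(3) 'c': from fail(0)=0 chase 'c': 0 ⇒ 0;  out=∅∪out(0)=∅
  fail(2) 'bc': from fail(1)=0 chase 'c': 0 ⇒ 3;  out={0}∪out(3)={0}
  fail(4) 'cc': from fail(3)=0 chase 'c': 0 ⇒ 3;  out=∅∪out(3)=∅
  fail(5) 'ccb': from fail(4)=3 chase 'b': 3→0 ⇒ 1;  out=∅∪out(1)=∅
  fail(6) 'ccbb': from fail(5)=1 chase 'b': 1→0 ⇒ 1;  out={1}∪out(1)={1}

Scan:
i=0 'b': node 0→1
i=1 'c': node 1→2  emit P0@[0:1]
i=2 'c': node 2→4 (fail-walked)
i=3 'c': node 4→4 (fail-walked)
i=4 'b': node 4→5
i=5 'b': node 5→6  emit P1@[2:5]
i=6 'c': node 6→2 (fail-walked)  emit P0@[5:6]
i=7 'b': node 2→1 (fail-walked)
i=8 'b': node 1→1 (fail-walked)
i=9 'a': node 1→0 (fail-walked)
i=10 'c': node 0→3
i=11 'c': node 3→4
i=12 'c': node 4→4 (fail-walked)
i=13 'c': node 4→4 (fail-walked)
i=14 'b': node 4→5
i=15 'b': node 5→6  emit P1@[12:15]
i=16 'b': node 6→1 (fail-walked)
i=17 'c': node 1→2  emit P0@[16:17]
i=18 'a': node 2→0 (fail-walked)
i=19 'a': node 0→0
i=20 'c': node 0→3
i=21 'c': node 3→4
i=22 'c': node 4→4 (fail-walked)
i=23 'b': node 4→5
i=24 'b': node 5→6  emit P1@[21:24]
i=25 'b': node 6→1 (fail-walked)
i=26 'a': node 1→0 (fail-walked)
i=27 'c': node 0→3
i=28 'c': node 3→4
i=29 'b': node 4→5
i=30 'b': node 5→6  emit P1@[27:30]
i=31 'a': node 6→0 (fail-walked)
i=32 'c': node 0→3

All matches (sorted): [[1,0],[5,1],[6,0],[15,1],[17,0],[24,1],[30,1]]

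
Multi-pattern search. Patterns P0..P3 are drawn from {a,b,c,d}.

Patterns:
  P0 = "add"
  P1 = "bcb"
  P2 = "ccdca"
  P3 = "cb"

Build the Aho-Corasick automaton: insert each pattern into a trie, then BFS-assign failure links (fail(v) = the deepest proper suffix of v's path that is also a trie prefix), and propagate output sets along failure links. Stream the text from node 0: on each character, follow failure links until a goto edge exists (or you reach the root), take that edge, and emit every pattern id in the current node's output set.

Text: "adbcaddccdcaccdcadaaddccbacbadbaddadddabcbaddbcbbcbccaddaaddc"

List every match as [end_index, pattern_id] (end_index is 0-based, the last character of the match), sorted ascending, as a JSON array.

Build:
Trie (insert patterns):
  0='ε' goto a→1 b→4 c→7
  1='a' goto d→2
  2='ad' goto d→3
  3='add' goto ·  [P0 ends]
  4='b' goto c→5
  5='bc' goto b→6
  6='bcb' goto ·  [P1 ends]
  7='c' goto b→12 c→8
  8='cc' goto d→9
  9='ccd' goto c→10
  10='ccdc' goto a→11
  11='ccdca' goto ·  [P2 ends]
  12='cb' goto ·  [P3 ends]

Failure links (BFS by depth):
  fail(1) 'a': from fail(0)=0 chase 'a': 0 ⇒ 0;  out=∅∪out(0)=∅
  fail(4) 'b': from fail(0)=0 chase 'b': 0 ⇒ 0;  out=∅∪out(0)=∅
  fail(7) 'c': from fail(0)=0 chase 'c': 0 ⇒ 0;  out=∅∪out(0)=∅
  fail(2) 'ad': from fail(1)=0 chase 'd': 0 ⇒ 0;  out=∅∪out(0)=∅
  fail(5) 'bc': from fail(4)=0 chase 'c': 0 ⇒ 7;  out=∅∪out(7)=∅
  fail(8) 'cc': from fail(7)=0 chase 'c': 0 ⇒ 7;  out=∅∪out(7)=∅
  fail(12) 'cb': from fail(7)=0 chase 'b': 0 ⇒ 4;  out={3}∪out(4)={3}
  fail(3) 'add': from fail(2)=0 chase 'd': 0 ⇒ 0;  out={0}∪out(0)={0}
  fail(6) 'bcb': from fail(5)=7 chase 'b': 7 ⇒ 12;  out={1}∪out(12)={1,3}
  fail(9) 'ccd': from fail(8)=7 chase 'd': 7→0 ⇒ 0;  out=∅∪out(0)=∅
  fail(10) 'ccdc': from fail(9)=0 chase 'c': 0 ⇒ 7;  out=∅∪out(7)=∅
  fail(11) 'ccdca': from fail(10)=7 chase 'a': 7→0 ⇒ 1;  out={2}∪out(1)={2}

Run:
[0] read 'a'  n0⇒n1
[1] read 'd'  n1⇒n2
[2] read 'b'  n2⇒n4 ·f
[3] read 'c'  n4⇒n5
[4] read 'a'  n5⇒n1 ·f
[5] read 'd'  n1⇒n2
[6] read 'd'  n2⇒n3  emit P0@[4:6]
[7] read 'c'  n3⇒n7 ·f
[8] read 'c'  n7⇒n8
[9] read 'd'  n8⇒n9
[10] read 'c'  n9⇒n10
[11] read 'a'  n10⇒n11  emit P2@[7:11]
[12] read 'c'  n11⇒n7 ·f
[13] read 'c'  n7⇒n8
[14] read 'd'  n8⇒n9
[15] read 'c'  n9⇒n10
[16] read 'a'  n10⇒n11  emit P2@[12:16]
[17] read 'd'  n11⇒n2 ·f
[18] read 'a'  n2⇒n1 ·f
[19] read 'a'  n1⇒n1 ·f
[20] read 'd'  n1⇒n2
[21] read 'd'  n2⇒n3  emit P0@[19:21]
[22] read 'c'  n3⇒n7 ·f
[23] read 'c'  n7⇒n8
[24] read 'b'  n8⇒n12 ·f  emit P3@[23:24]
[25] read 'a'  n12⇒n1 ·f
[26] read 'c'  n1⇒n7 ·f
[27] read 'b'  n7⇒n12  emit P3@[26:27]
[28] read 'a'  n12⇒n1 ·f
[29] read 'd'  n1⇒n2
[30] read 'b'  n2⇒n4 ·f
[31] read 'a'  n4⇒n1 ·f
[32] read 'd'  n1⇒n2
[33] read 'd'  n2⇒n3  emit P0@[31:33]
[34] read 'a'  n3⇒n1 ·f
[35] read 'd'  n1⇒n2
[36] read 'd'  n2⇒n3  emit P0@[34:36]
[37] read 'd'  n3⇒n0 ·f
[38] read 'a'  n0⇒n1
[39] read 'b'  n1⇒n4 ·f
[40] read 'c'  n4⇒n5
[41] read 'b'  n5⇒n6  emit P1@[39:41],P3@[40:41]
[42] read 'a'  n6⇒n1 ·f
[43] read 'd'  n1⇒n2
[44] read 'd'  n2⇒n3  emit P0@[42:44]
[45] read 'b'  n3⇒n4 ·f
[46] read 'c'  n4⇒n5
[47] read 'b'  n5⇒n6  emit P1@[45:47],P3@[46:47]
[48] read 'b'  n6⇒n4 ·f
[49] read 'c'  n4⇒n5
[50] read 'b'  n5⇒n6  emit P1@[48:50],P3@[49:50]
[51] read 'c'  n6⇒n5 ·f
[52] read 'c'  n5⇒n8 ·f
[53] read 'a'  n8⇒n1 ·f
[54] read 'd'  n1⇒n2
[55] read 'd'  n2⇒n3  emit P0@[53:55]
[56] read 'a'  n3⇒n1 ·f
[57] read 'a'  n1⇒n1 ·f
[58] read 'd'  n1⇒n2
[59] read 'd'  n2⇒n3  emit P0@[57:59]
[60] read 'c'  n3⇒n7 ·f

All matches (sorted): [[6,0],[11,2],[16,2],[21,0],[24,3],[27,3],[33,0],[36,0],[41,1],[41,3],[44,0],[47,1],[47,3],[50,1],[50,3],[55,0],[59,0]]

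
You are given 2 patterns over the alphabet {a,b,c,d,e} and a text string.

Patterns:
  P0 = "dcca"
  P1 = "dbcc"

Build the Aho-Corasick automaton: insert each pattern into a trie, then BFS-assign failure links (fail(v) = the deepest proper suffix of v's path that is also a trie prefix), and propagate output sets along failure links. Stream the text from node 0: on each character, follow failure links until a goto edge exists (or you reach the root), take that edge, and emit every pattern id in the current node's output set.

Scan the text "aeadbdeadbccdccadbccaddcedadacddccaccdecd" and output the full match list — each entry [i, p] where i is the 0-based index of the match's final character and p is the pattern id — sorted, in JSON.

Build automaton:
Trie nodes:
  n0 'ε': d→1
  n1 'd': b→5 c→2
  n2 'dc': c→3
  n3 'dcc': a→4
  n4 'dcca': ·  ←P0
  n5 'db': c→6
  n6 'dbc': c→7
  n7 'dbcc': ·  ←P1

BFS fail/out derivation:
  n1('d'): parent n0 fail=0; on 'd' 0 → fail=0;  out ∅∪∅=∅
  n2('dc'): parent n1 fail=0; on 'c' 0 → fail=0;  out ∅∪∅=∅
  n5('db'): parent n1 fail=0; on 'b' 0 → fail=0;  out ∅∪∅=∅
  n3('dcc'): parent n2 fail=0; on 'c' 0 → fail=0;  out ∅∪∅=∅
  n6('dbc'): parent n5 fail=0; on 'c' 0 → fail=0;  out ∅∪∅=∅
  n4('dcca'): parent n3 fail=0; on 'a' 0 → fail=0;  out {0}∪∅={0}
  n7('dbcc'): parent n6 fail=0; on 'c' 0 → fail=0;  out {1}∪∅={1}

Scan:
pos 0 'a': at 0
pos 1 'e': at 0
pos 2 'a': at 0
pos 3 'd': at 1
pos 4 'b': at 5
pos 5 'd': at 1 ·f
pos 6 'e': at 0 ·f
pos 7 'a': at 0
pos 8 'd': at 1
pos 9 'b': at 5
pos 10 'c': at 6
pos 11 'c': at 7  ** P1@[8:11]
pos 12 'd': at 1 ·f
pos 13 'c': at 2
pos 14 'c': at 3
pos 15 'a': at 4  ** P0@[12:15]
pos 16 'd': at 1 ·f
pos 17 'b': at 5
pos 18 'c': at 6
pos 19 'c': at 7  ** P1@[16:19]
pos 20 'a': at 0 ·f
pos 21 'd': at 1
pos 22 'd': at 1 ·f
pos 23 'c': at 2
pos 24 'e': at 0 ·f
pos 25 'd': at 1
pos 26 'a': at 0 ·f
pos 27 'd': at 1
pos 28 'a': at 0 ·f
pos 29 'c': at 0
pos 30 'd': at 1
pos 31 'd': at 1 ·f
pos 32 'c': at 2
pos 33 'c': at 3
pos 34 'a': at 4  ** P0@[31:34]
pos 35 'c': at 0 ·f
pos 36 'c': at 0
pos 37 'd': at 1
pos 38 'e': at 0 ·f
pos 39 'c': at 0
pos 40 'd': at 1

Result: [[11,1],[15,0],[19,1],[34,0]]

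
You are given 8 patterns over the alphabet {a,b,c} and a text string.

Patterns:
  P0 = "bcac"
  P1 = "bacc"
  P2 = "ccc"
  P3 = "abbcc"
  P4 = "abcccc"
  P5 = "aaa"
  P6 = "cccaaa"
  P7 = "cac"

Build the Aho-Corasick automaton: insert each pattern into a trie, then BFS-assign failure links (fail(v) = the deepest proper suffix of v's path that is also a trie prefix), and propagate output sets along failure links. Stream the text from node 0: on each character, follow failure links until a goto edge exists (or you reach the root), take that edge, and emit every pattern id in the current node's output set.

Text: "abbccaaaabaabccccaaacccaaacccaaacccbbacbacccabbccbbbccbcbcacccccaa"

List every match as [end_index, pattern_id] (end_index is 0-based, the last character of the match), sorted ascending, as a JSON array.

Build automaton:
Trie (insert patterns):
  n0 'ε': a→11 b→1 c→8
  n1 'b': a→5 c→2
  n2 'bc': a→3
  n3 'bca': c→4
  n4 'bcac': ·  [P0 ends]
  n5 'ba': c→6
  n6 'bac': c→7
  n7 'bacc': ·  [P1 ends]
  n8 'c': a→25 c→9
  n9 'cc': c→10
  n10 'ccc': a→22  [P2 ends]
  n11 'a': a→20 b→12
  n12 'ab': b→13 c→16
  n13 'abb': c→14
  n14 'abbc': c→15
  n15 'abbcc': ·  [P3 ends]
  n16 'abc': c→17
  n17 'abcc': c→18
  n18 'abccc': c→19
  n19 'abcccc': ·  [P4 ends]
  n20 'aa': a→21
  n21 'aaa': ·  [P5 ends]
  n22 'ccca': a→23
  n23 'cccaa': a→24
  n24 'cccaaa': ·  [P6 ends]
  n25 'ca': c→26
  n26 'cac': ·  [P7 ends]

BFS fail/out derivation:
  fail(1) 'b': from fail(0)=0 chase 'b': 0 ⇒ 0;  out=∅∪out(0)=∅
  fail(8) 'c': from fail(0)=0 chase 'c': 0 ⇒ 0;  out=∅∪out(0)=∅
  fail(11) 'a': from fail(0)=0 chase 'a': 0 ⇒ 0;  out=∅∪out(0)=∅
  fail(2) 'bc': from fail(1)=0 chase 'c': 0 ⇒ 8;  out=∅∪out(8)=∅
  fail(5) 'ba': from fail(1)=0 chase 'a': 0 ⇒ 11;  out=∅∪out(11)=∅
  fail(9) 'cc': from fail(8)=0 chase 'c': 0 ⇒ 8;  out=∅∪out(8)=∅
  fail(12) 'ab': from fail(11)=0 chase 'b': 0 ⇒ 1;  out=∅∪out(1)=∅
  fail(20) 'aa': from fail(11)=0 chase 'a': 0 ⇒ 11;  out=∅∪out(11)=∅
  fail(25) 'ca': from fail(8)=0 chase 'a': 0 ⇒ 11;  out=∅∪out(11)=∅
  fail(3) 'bca': from fail(2)=8 chase 'a': 8 ⇒ 25;  out=∅∪out(25)=∅
  fail(6) 'bac': from fail(5)=11 chase 'c': 11→0 ⇒ 8;  out=∅∪out(8)=∅
  fail(10) 'ccc': from fail(9)=8 chase 'c': 8 ⇒ 9;  out={2}∪out(9)={2}
  fail(13) 'abb': from fail(12)=1 chase 'b': 1→0 ⇒ 1;  out=∅∪out(1)=∅
  fail(16) 'abc': from fail(12)=1 chase 'c': 1 ⇒ 2;  out=∅∪out(2)=∅
  fail(21) 'aaa': from fail(20)=11 chase 'a': 11 ⇒ 20;  out={5}∪out(20)={5}
  fail(26) 'cac': from fail(25)=11 chase 'c': 11→0 ⇒ 8;  out={7}∪out(8)={7}
  fail(4) 'bcac': from fail(3)=25 chase 'c': 25 ⇒ 26;  out={0}∪out(26)={0,7}
  fail(7) 'bacc': from fail(6)=8 chase 'c': 8 ⇒ 9;  out={1}∪out(9)={1}
  fail(14) 'abbc': from fail(13)=1 chase 'c': 1 ⇒ 2;  out=∅∪out(2)=∅
  fail(17) 'abcc': from fail(16)=2 chase 'c': 2→8 ⇒ 9;  out=∅∪out(9)=∅
  fail(22) 'ccca': from fail(10)=9 chase 'a': 9→8 ⇒ 25;  out=∅∪out(25)=∅
  fail(15) 'abbcc': from fail(14)=2 chase 'c': 2→8 ⇒ 9;  out={3}∪out(9)={3}
  fail(18) 'abccc': from fail(17)=9 chase 'c': 9 ⇒ 10;  out=∅∪out(10)={2}
  fail(23) 'cccaa': from fail(22)=25 chase 'a': 25→11 ⇒ 20;  out=∅∪out(20)=∅
  fail(19) 'abcccc': from fail(18)=10 chase 'c': 10→9 ⇒ 10;  out={4}∪out(10)={2,4}
  fail(24) 'cccaaa': from fail(23)=20 chase 'a': 20 ⇒ 21;  out={6}∪out(21)={5,6}

Scan:
[0] read 'a'  n0⇒n11
[1] read 'b'  n11⇒n12
[2] read 'b'  n12⇒n13
[3] read 'c'  n13⇒n14
[4] read 'c'  n14⇒n15  emit P3@[0:4]
[5] read 'a'  n15⇒n25 (fail-walked)
[6] read 'a'  n25⇒n20 (fail-walked)
[7] read 'a'  n20⇒n21  emit P5@[5:7]
[8] read 'a'  n21⇒n21 (fail-walked)  emit P5@[6:8]
[9] read 'b'  n21⇒n12 (fail-walked)
[10] read 'a'  n12⇒n5 (fail-walked)
[11] read 'a'  n5⇒n20 (fail-walked)
[12] read 'b'  n20⇒n12 (fail-walked)
[13] read 'c'  n12⇒n16
[14] read 'c'  n16⇒n17
[15] read 'c'  n17⇒n18  emit P2@[13:15]
[16] read 'c'  n18⇒n19  emit P2@[14:16],P4@[11:16]
[17] read 'a'  n19⇒n22 (fail-walked)
[18] read 'a'  n22⇒n23
[19] read 'a'  n23⇒n24  emit P5@[17:19],P6@[14:19]
[20] read 'c'  n24⇒n8 (fail-walked)
[21] read 'c'  n8⇒n9
[22] read 'c'  n9⇒n10  emit P2@[20:22]
[23] read 'a'  n10⇒n22
[24] read 'a'  n22⇒n23
[25] read 'a'  n23⇒n24  emit P5@[23:25],P6@[20:25]
[26] read 'c'  n24⇒n8 (fail-walked)
[27] read 'c'  n8⇒n9
[28] read 'c'  n9⇒n10  emit P2@[26:28]
[29] read 'a'  n10⇒n22
[30] read 'a'  n22⇒n23
[31] read 'a'  n23⇒n24  emit P5@[29:31],P6@[26:31]
[32] read 'c'  n24⇒n8 (fail-walked)
[33] read 'c'  n8⇒n9
[34] read 'c'  n9⇒n10  emit P2@[32:34]
[35] read 'b'  n10⇒n1 (fail-walked)
[36] read 'b'  n1⇒n1 (fail-walked)
[37] read 'a'  n1⇒n5
[38] read 'c'  n5⇒n6
[39] read 'b'  n6⇒n1 (fail-walked)
[40] read 'a'  n1⇒n5
[41] read 'c'  n5⇒n6
[42] read 'c'  n6⇒n7  emit P1@[39:42]
[43] read 'c'  n7⇒n10 (fail-walked)  emit P2@[41:43]
[44] read 'a'  n10⇒n22
[45] read 'b'  n22⇒n12 (fail-walked)
[46] read 'b'  n12⇒n13
[47] read 'c'  n13⇒n14
[48] read 'c'  n14⇒n15  emit P3@[44:48]
[49] read 'b'  n15⇒n1 (fail-walked)
[50] read 'b'  n1⇒n1 (fail-walked)
[51] read 'b'  n1⇒n1 (fail-walked)
[52] read 'c'  n1⇒n2
[53] read 'c'  n2⇒n9 (fail-walked)
[54] read 'b'  n9⇒n1 (fail-walked)
[55] read 'c'  n1⇒n2
[56] read 'b'  n2⇒n1 (fail-walked)
[57] read 'c'  n1⇒n2
[58] read 'a'  n2⇒n3
[59] read 'c'  n3⇒n4  emit P0@[56:59],P7@[57:59]
[60] read 'c'  n4⇒n9 (fail-walked)
[61] read 'c'  n9⇒n10  emit P2@[59:61]
[62] read 'c'  n10⇒n10 (fail-walked)  emit P2@[60:62]
[63] read 'c'  n10⇒n10 (fail-walked)  emit P2@[61:63]
[64] read 'a'  n10⇒n22
[65] read 'a'  n22⇒n23

All matches (sorted): [[4,3],[7,5],[8,5],[15,2],[16,2],[16,4],[19,5],[19,6],[22,2],[25,5],[25,6],[28,2],[31,5],[31,6],[34,2],[42,1],[43,2],[48,3],[59,0],[59,7],[61,2],[62,2],[63,2]]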